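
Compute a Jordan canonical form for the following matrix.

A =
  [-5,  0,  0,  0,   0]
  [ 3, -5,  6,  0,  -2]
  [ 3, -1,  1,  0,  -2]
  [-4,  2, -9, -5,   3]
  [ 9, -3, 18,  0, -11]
J_3(-5) ⊕ J_2(-5)

The characteristic polynomial is
  det(x·I − A) = x^5 + 25*x^4 + 250*x^3 + 1250*x^2 + 3125*x + 3125 = (x + 5)^5

Eigenvalues and multiplicities (the geometric multiplicity of λ is n − rank(A − λI), which equals the number of Jordan blocks for λ):
  λ = -5: algebraic multiplicity = 5, geometric multiplicity = 2

Determining the block sizes for each eigenvalue:
  λ = -5: with am = 5 and gm = 2, the partition is not yet determined (e.g. several partitions of 5 into 2 parts exist). Let N = A − (-5)·I. Computing rank(N^1) = 3, rank(N^2) = 1, rank(N^3) = 0; the number of blocks of size ≥ j is rank(N^{j−1}) − rank(N^j), giving [2, 2, 1]. So we have 1 block(s) of size 3, 1 block(s) of size 2 → block sizes [3, 2]

Assembling the blocks gives a Jordan form
J =
  [-5,  1,  0,  0,  0]
  [ 0, -5,  1,  0,  0]
  [ 0,  0, -5,  0,  0]
  [ 0,  0,  0, -5,  1]
  [ 0,  0,  0,  0, -5]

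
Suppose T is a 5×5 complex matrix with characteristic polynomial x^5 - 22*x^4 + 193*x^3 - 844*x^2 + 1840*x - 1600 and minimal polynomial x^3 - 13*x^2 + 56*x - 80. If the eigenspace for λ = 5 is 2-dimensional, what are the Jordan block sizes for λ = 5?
Block sizes for λ = 5: [1, 1]

Step 1 — from the characteristic polynomial, algebraic multiplicity of λ = 5 is 2. From dim ker(T − (5)·I) = 2, there are exactly 2 Jordan blocks for λ = 5.
Step 2 — from the minimal polynomial, the factor (x − 5) tells us the largest block for λ = 5 has size 1.
Step 3 — with total size 2, 2 blocks, and largest block 1, the block sizes (in nonincreasing order) are [1, 1].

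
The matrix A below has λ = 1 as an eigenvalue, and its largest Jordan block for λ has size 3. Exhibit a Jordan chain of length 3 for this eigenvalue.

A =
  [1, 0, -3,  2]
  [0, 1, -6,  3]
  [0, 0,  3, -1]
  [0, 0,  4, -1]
A Jordan chain for λ = 1 of length 3:
v_1 = (2, 0, 0, 0)ᵀ
v_2 = (-3, -6, 2, 4)ᵀ
v_3 = (0, 0, 1, 0)ᵀ

Let N = A − (1)·I. We want v_3 with N^3 v_3 = 0 but N^2 v_3 ≠ 0; then v_{j-1} := N · v_j for j = 3, …, 2.

Pick v_3 = (0, 0, 1, 0)ᵀ.
Then v_2 = N · v_3 = (-3, -6, 2, 4)ᵀ.
Then v_1 = N · v_2 = (2, 0, 0, 0)ᵀ.

Sanity check: (A − (1)·I) v_1 = (0, 0, 0, 0)ᵀ = 0. ✓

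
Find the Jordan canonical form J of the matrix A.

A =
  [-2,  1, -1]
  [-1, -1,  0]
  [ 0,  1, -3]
J_3(-2)

The characteristic polynomial is
  det(x·I − A) = x^3 + 6*x^2 + 12*x + 8 = (x + 2)^3

Eigenvalues and multiplicities (the geometric multiplicity of λ is n − rank(A − λI), which equals the number of Jordan blocks for λ):
  λ = -2: algebraic multiplicity = 3, geometric multiplicity = 1

Determining the block sizes for each eigenvalue:
  λ = -2: one block (gm = 1), so the single block has size am = 3 → block sizes [3]

Assembling the blocks gives a Jordan form
J =
  [-2,  1,  0]
  [ 0, -2,  1]
  [ 0,  0, -2]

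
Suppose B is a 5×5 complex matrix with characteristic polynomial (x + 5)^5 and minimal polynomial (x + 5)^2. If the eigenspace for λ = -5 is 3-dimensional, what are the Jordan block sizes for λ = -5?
Block sizes for λ = -5: [2, 2, 1]

Step 1 — from the characteristic polynomial, algebraic multiplicity of λ = -5 is 5. From dim ker(B − (-5)·I) = 3, there are exactly 3 Jordan blocks for λ = -5.
Step 2 — from the minimal polynomial, the factor (x + 5)^2 tells us the largest block for λ = -5 has size 2.
Step 3 — with total size 5, 3 blocks, and largest block 2, the block sizes (in nonincreasing order) are [2, 2, 1].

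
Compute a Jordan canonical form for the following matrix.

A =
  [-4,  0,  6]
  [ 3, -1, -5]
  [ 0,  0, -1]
J_1(-4) ⊕ J_2(-1)

The characteristic polynomial is
  det(x·I − A) = x^3 + 6*x^2 + 9*x + 4 = (x + 1)^2*(x + 4)

Eigenvalues and multiplicities (the geometric multiplicity of λ is n − rank(A − λI), which equals the number of Jordan blocks for λ):
  λ = -4: algebraic multiplicity = 1, geometric multiplicity = 1
  λ = -1: algebraic multiplicity = 2, geometric multiplicity = 1

Determining the block sizes for each eigenvalue:
  λ = -4: one block (gm = 1), so the single block has size am = 1 → block sizes [1]
  λ = -1: one block (gm = 1), so the single block has size am = 2 → block sizes [2]

Assembling the blocks gives a Jordan form
J =
  [-4,  0,  0]
  [ 0, -1,  1]
  [ 0,  0, -1]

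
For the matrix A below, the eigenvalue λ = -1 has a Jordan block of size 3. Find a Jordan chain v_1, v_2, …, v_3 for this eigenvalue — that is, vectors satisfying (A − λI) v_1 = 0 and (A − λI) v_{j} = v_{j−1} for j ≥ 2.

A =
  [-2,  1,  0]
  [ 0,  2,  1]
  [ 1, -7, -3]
A Jordan chain for λ = -1 of length 3:
v_1 = (1, 1, -3)ᵀ
v_2 = (-1, 0, 1)ᵀ
v_3 = (1, 0, 0)ᵀ

Let N = A − (-1)·I. We want v_3 with N^3 v_3 = 0 but N^2 v_3 ≠ 0; then v_{j-1} := N · v_j for j = 3, …, 2.

Pick v_3 = (1, 0, 0)ᵀ.
Then v_2 = N · v_3 = (-1, 0, 1)ᵀ.
Then v_1 = N · v_2 = (1, 1, -3)ᵀ.

Sanity check: (A − (-1)·I) v_1 = (0, 0, 0)ᵀ = 0. ✓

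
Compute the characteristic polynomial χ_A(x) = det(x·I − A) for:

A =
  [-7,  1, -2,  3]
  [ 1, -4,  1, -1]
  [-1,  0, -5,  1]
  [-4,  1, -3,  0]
x^4 + 16*x^3 + 96*x^2 + 256*x + 256

Expanding det(x·I − A) (e.g. by cofactor expansion or by noting that A is similar to its Jordan form J, which has the same characteristic polynomial as A) gives
  χ_A(x) = x^4 + 16*x^3 + 96*x^2 + 256*x + 256
which factors as (x + 4)^4. The eigenvalues (with algebraic multiplicities) are λ = -4 with multiplicity 4.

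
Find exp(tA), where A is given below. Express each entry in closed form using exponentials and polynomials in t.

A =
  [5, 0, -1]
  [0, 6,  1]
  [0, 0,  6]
e^{tA} =
  [exp(5*t), 0, -exp(6*t) + exp(5*t)]
  [0, exp(6*t), t*exp(6*t)]
  [0, 0, exp(6*t)]

Strategy: write A = P · J · P⁻¹ where J is a Jordan canonical form, so e^{tA} = P · e^{tJ} · P⁻¹, and e^{tJ} can be computed block-by-block.

A has Jordan form
J =
  [5, 0, 0]
  [0, 6, 1]
  [0, 0, 6]
(up to reordering of blocks).

Per-block formulas:
  For a 2×2 Jordan block J_2(6): exp(t · J_2(6)) = e^(6t)·(I + t·N), where N is the 2×2 nilpotent shift.
  For a 1×1 block at λ = 5: exp(t · [5]) = [e^(5t)].

After assembling e^{tJ} and conjugating by P, we get:

e^{tA} =
  [exp(5*t), 0, -exp(6*t) + exp(5*t)]
  [0, exp(6*t), t*exp(6*t)]
  [0, 0, exp(6*t)]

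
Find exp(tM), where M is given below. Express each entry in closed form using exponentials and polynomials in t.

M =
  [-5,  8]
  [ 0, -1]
e^{tM} =
  [exp(-5*t), 2*exp(-t) - 2*exp(-5*t)]
  [0, exp(-t)]

Strategy: write M = P · J · P⁻¹ where J is a Jordan canonical form, so e^{tM} = P · e^{tJ} · P⁻¹, and e^{tJ} can be computed block-by-block.

M has Jordan form
J =
  [-5,  0]
  [ 0, -1]
(up to reordering of blocks).

Per-block formulas:
  For a 1×1 block at λ = -1: exp(t · [-1]) = [e^(-1t)].
  For a 1×1 block at λ = -5: exp(t · [-5]) = [e^(-5t)].

After assembling e^{tJ} and conjugating by P, we get:

e^{tM} =
  [exp(-5*t), 2*exp(-t) - 2*exp(-5*t)]
  [0, exp(-t)]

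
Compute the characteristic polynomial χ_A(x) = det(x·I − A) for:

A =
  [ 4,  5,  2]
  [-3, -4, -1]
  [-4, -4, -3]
x^3 + 3*x^2 + 3*x + 1

Expanding det(x·I − A) (e.g. by cofactor expansion or by noting that A is similar to its Jordan form J, which has the same characteristic polynomial as A) gives
  χ_A(x) = x^3 + 3*x^2 + 3*x + 1
which factors as (x + 1)^3. The eigenvalues (with algebraic multiplicities) are λ = -1 with multiplicity 3.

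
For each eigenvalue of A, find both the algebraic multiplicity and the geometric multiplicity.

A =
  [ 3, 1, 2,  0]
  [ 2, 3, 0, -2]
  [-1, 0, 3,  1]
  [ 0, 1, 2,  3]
λ = 3: alg = 4, geom = 2

Step 1 — factor the characteristic polynomial to read off the algebraic multiplicities:
  χ_A(x) = (x - 3)^4

Step 2 — compute geometric multiplicities via the rank-nullity identity g(λ) = n − rank(A − λI):
  rank(A − (3)·I) = 2, so dim ker(A − (3)·I) = n − 2 = 2

Summary:
  λ = 3: algebraic multiplicity = 4, geometric multiplicity = 2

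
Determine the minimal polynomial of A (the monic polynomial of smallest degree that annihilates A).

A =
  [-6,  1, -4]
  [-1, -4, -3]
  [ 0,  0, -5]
x^3 + 15*x^2 + 75*x + 125

The characteristic polynomial is χ_A(x) = (x + 5)^3, so the eigenvalues are known. The minimal polynomial is
  m_A(x) = Π_λ (x − λ)^{k_λ}
where k_λ is the size of the *largest* Jordan block for λ (equivalently, the smallest k with (A − λI)^k v = 0 for every generalised eigenvector v of λ).

  λ = -5: largest Jordan block has size 3, contributing (x + 5)^3

So m_A(x) = (x + 5)^3 = x^3 + 15*x^2 + 75*x + 125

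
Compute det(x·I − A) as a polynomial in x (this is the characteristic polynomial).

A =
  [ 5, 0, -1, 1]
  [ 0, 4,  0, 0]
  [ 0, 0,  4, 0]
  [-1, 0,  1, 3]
x^4 - 16*x^3 + 96*x^2 - 256*x + 256

Expanding det(x·I − A) (e.g. by cofactor expansion or by noting that A is similar to its Jordan form J, which has the same characteristic polynomial as A) gives
  χ_A(x) = x^4 - 16*x^3 + 96*x^2 - 256*x + 256
which factors as (x - 4)^4. The eigenvalues (with algebraic multiplicities) are λ = 4 with multiplicity 4.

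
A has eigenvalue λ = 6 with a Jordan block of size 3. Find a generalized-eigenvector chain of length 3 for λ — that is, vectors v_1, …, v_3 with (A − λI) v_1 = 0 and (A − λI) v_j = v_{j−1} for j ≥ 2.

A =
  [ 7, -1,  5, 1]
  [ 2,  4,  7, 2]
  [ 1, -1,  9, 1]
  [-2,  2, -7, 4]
A Jordan chain for λ = 6 of length 3:
v_1 = (2, 1, 0, -1)ᵀ
v_2 = (1, 2, 1, -2)ᵀ
v_3 = (1, 0, 0, 0)ᵀ

Let N = A − (6)·I. We want v_3 with N^3 v_3 = 0 but N^2 v_3 ≠ 0; then v_{j-1} := N · v_j for j = 3, …, 2.

Pick v_3 = (1, 0, 0, 0)ᵀ.
Then v_2 = N · v_3 = (1, 2, 1, -2)ᵀ.
Then v_1 = N · v_2 = (2, 1, 0, -1)ᵀ.

Sanity check: (A − (6)·I) v_1 = (0, 0, 0, 0)ᵀ = 0. ✓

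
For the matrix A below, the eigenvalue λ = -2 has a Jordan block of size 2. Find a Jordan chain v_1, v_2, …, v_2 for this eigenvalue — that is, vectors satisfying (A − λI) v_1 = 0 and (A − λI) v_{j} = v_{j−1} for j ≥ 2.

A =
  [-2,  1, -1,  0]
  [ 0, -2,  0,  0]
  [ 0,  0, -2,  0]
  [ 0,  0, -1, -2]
A Jordan chain for λ = -2 of length 2:
v_1 = (1, 0, 0, 0)ᵀ
v_2 = (0, 1, 0, 0)ᵀ

Let N = A − (-2)·I. We want v_2 with N^2 v_2 = 0 but N^1 v_2 ≠ 0; then v_{j-1} := N · v_j for j = 2, …, 2.

Pick v_2 = (0, 1, 0, 0)ᵀ.
Then v_1 = N · v_2 = (1, 0, 0, 0)ᵀ.

Sanity check: (A − (-2)·I) v_1 = (0, 0, 0, 0)ᵀ = 0. ✓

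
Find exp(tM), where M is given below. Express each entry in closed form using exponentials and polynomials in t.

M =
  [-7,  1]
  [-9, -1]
e^{tM} =
  [-3*t*exp(-4*t) + exp(-4*t), t*exp(-4*t)]
  [-9*t*exp(-4*t), 3*t*exp(-4*t) + exp(-4*t)]

Strategy: write M = P · J · P⁻¹ where J is a Jordan canonical form, so e^{tM} = P · e^{tJ} · P⁻¹, and e^{tJ} can be computed block-by-block.

M has Jordan form
J =
  [-4,  1]
  [ 0, -4]
(up to reordering of blocks).

Per-block formulas:
  For a 2×2 Jordan block J_2(-4): exp(t · J_2(-4)) = e^(-4t)·(I + t·N), where N is the 2×2 nilpotent shift.

After assembling e^{tJ} and conjugating by P, we get:

e^{tM} =
  [-3*t*exp(-4*t) + exp(-4*t), t*exp(-4*t)]
  [-9*t*exp(-4*t), 3*t*exp(-4*t) + exp(-4*t)]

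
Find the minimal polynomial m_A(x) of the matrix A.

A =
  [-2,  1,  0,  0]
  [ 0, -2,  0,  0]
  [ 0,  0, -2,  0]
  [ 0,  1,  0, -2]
x^2 + 4*x + 4

The characteristic polynomial is χ_A(x) = (x + 2)^4, so the eigenvalues are known. The minimal polynomial is
  m_A(x) = Π_λ (x − λ)^{k_λ}
where k_λ is the size of the *largest* Jordan block for λ (equivalently, the smallest k with (A − λI)^k v = 0 for every generalised eigenvector v of λ).

  λ = -2: largest Jordan block has size 2, contributing (x + 2)^2

So m_A(x) = (x + 2)^2 = x^2 + 4*x + 4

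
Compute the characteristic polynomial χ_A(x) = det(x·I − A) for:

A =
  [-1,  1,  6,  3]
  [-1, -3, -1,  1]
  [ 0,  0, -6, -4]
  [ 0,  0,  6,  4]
x^4 + 6*x^3 + 12*x^2 + 8*x

Expanding det(x·I − A) (e.g. by cofactor expansion or by noting that A is similar to its Jordan form J, which has the same characteristic polynomial as A) gives
  χ_A(x) = x^4 + 6*x^3 + 12*x^2 + 8*x
which factors as x*(x + 2)^3. The eigenvalues (with algebraic multiplicities) are λ = -2 with multiplicity 3, λ = 0 with multiplicity 1.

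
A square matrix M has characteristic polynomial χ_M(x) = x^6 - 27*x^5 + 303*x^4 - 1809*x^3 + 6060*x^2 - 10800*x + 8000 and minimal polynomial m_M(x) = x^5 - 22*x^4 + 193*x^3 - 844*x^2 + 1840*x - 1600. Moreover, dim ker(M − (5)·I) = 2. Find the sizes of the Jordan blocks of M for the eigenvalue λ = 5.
Block sizes for λ = 5: [2, 1]

Step 1 — from the characteristic polynomial, algebraic multiplicity of λ = 5 is 3. From dim ker(M − (5)·I) = 2, there are exactly 2 Jordan blocks for λ = 5.
Step 2 — from the minimal polynomial, the factor (x − 5)^2 tells us the largest block for λ = 5 has size 2.
Step 3 — with total size 3, 2 blocks, and largest block 2, the block sizes (in nonincreasing order) are [2, 1].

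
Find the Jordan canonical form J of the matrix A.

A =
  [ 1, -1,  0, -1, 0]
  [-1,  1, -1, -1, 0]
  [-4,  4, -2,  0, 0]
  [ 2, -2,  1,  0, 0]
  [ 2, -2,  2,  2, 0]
J_2(0) ⊕ J_2(0) ⊕ J_1(0)

The characteristic polynomial is
  det(x·I − A) = x^5

Eigenvalues and multiplicities (the geometric multiplicity of λ is n − rank(A − λI), which equals the number of Jordan blocks for λ):
  λ = 0: algebraic multiplicity = 5, geometric multiplicity = 3

Determining the block sizes for each eigenvalue:
  λ = 0: with am = 5 and gm = 3, the partition is not yet determined (e.g. several partitions of 5 into 3 parts exist). Let N = A − (0)·I. Computing rank(N^1) = 2, rank(N^2) = 0; the number of blocks of size ≥ j is rank(N^{j−1}) − rank(N^j), giving [3, 2]. So we have 2 block(s) of size 2, 1 block(s) of size 1 → block sizes [2, 2, 1]

Assembling the blocks gives a Jordan form
J =
  [0, 1, 0, 0, 0]
  [0, 0, 0, 0, 0]
  [0, 0, 0, 1, 0]
  [0, 0, 0, 0, 0]
  [0, 0, 0, 0, 0]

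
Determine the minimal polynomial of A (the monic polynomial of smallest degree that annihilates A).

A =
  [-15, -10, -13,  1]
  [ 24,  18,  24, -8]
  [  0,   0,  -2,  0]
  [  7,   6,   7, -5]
x^3 + 2*x^2 - 4*x - 8

The characteristic polynomial is χ_A(x) = (x - 2)*(x + 2)^3, so the eigenvalues are known. The minimal polynomial is
  m_A(x) = Π_λ (x − λ)^{k_λ}
where k_λ is the size of the *largest* Jordan block for λ (equivalently, the smallest k with (A − λI)^k v = 0 for every generalised eigenvector v of λ).

  λ = -2: largest Jordan block has size 2, contributing (x + 2)^2
  λ = 2: largest Jordan block has size 1, contributing (x − 2)

So m_A(x) = (x - 2)*(x + 2)^2 = x^3 + 2*x^2 - 4*x - 8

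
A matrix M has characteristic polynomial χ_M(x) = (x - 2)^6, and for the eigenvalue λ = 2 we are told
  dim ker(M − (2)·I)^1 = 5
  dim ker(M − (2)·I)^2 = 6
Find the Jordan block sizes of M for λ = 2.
Block sizes for λ = 2: [2, 1, 1, 1, 1]

From the dimensions of kernels of powers, the number of Jordan blocks of size at least j is d_j − d_{j−1} where d_j = dim ker(N^j) (with d_0 = 0). Computing the differences gives [5, 1].
The number of blocks of size exactly k is (#blocks of size ≥ k) − (#blocks of size ≥ k + 1), so the partition is: 4 block(s) of size 1, 1 block(s) of size 2.
In nonincreasing order the block sizes are [2, 1, 1, 1, 1].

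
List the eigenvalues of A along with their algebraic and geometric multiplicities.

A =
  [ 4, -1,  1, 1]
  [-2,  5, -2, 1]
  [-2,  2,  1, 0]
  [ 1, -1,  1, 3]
λ = 3: alg = 3, geom = 2; λ = 4: alg = 1, geom = 1

Step 1 — factor the characteristic polynomial to read off the algebraic multiplicities:
  χ_A(x) = (x - 4)*(x - 3)^3

Step 2 — compute geometric multiplicities via the rank-nullity identity g(λ) = n − rank(A − λI):
  rank(A − (3)·I) = 2, so dim ker(A − (3)·I) = n − 2 = 2
  rank(A − (4)·I) = 3, so dim ker(A − (4)·I) = n − 3 = 1

Summary:
  λ = 3: algebraic multiplicity = 3, geometric multiplicity = 2
  λ = 4: algebraic multiplicity = 1, geometric multiplicity = 1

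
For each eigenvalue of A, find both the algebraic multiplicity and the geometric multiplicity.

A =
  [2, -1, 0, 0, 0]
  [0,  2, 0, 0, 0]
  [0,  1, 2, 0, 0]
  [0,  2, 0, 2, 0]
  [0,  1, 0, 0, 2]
λ = 2: alg = 5, geom = 4

Step 1 — factor the characteristic polynomial to read off the algebraic multiplicities:
  χ_A(x) = (x - 2)^5

Step 2 — compute geometric multiplicities via the rank-nullity identity g(λ) = n − rank(A − λI):
  rank(A − (2)·I) = 1, so dim ker(A − (2)·I) = n − 1 = 4

Summary:
  λ = 2: algebraic multiplicity = 5, geometric multiplicity = 4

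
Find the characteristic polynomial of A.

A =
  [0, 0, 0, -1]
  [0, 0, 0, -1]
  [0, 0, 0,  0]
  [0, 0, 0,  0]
x^4

Expanding det(x·I − A) (e.g. by cofactor expansion or by noting that A is similar to its Jordan form J, which has the same characteristic polynomial as A) gives
  χ_A(x) = x^4
which factors as x^4. The eigenvalues (with algebraic multiplicities) are λ = 0 with multiplicity 4.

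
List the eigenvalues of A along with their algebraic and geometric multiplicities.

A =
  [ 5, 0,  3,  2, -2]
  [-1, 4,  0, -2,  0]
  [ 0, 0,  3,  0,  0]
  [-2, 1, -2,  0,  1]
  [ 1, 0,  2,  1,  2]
λ = 2: alg = 1, geom = 1; λ = 3: alg = 4, geom = 2

Step 1 — factor the characteristic polynomial to read off the algebraic multiplicities:
  χ_A(x) = (x - 3)^4*(x - 2)

Step 2 — compute geometric multiplicities via the rank-nullity identity g(λ) = n − rank(A − λI):
  rank(A − (2)·I) = 4, so dim ker(A − (2)·I) = n − 4 = 1
  rank(A − (3)·I) = 3, so dim ker(A − (3)·I) = n − 3 = 2

Summary:
  λ = 2: algebraic multiplicity = 1, geometric multiplicity = 1
  λ = 3: algebraic multiplicity = 4, geometric multiplicity = 2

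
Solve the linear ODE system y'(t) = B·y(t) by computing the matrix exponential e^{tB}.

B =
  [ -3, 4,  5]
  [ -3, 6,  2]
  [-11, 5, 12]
e^{tB} =
  [-3*t^2*exp(5*t)/2 - 8*t*exp(5*t) + exp(5*t), -3*t^2*exp(5*t)/2 + 4*t*exp(5*t), 3*t^2*exp(5*t)/2 + 5*t*exp(5*t)]
  [-t^2*exp(5*t)/2 - 3*t*exp(5*t), -t^2*exp(5*t)/2 + t*exp(5*t) + exp(5*t), t^2*exp(5*t)/2 + 2*t*exp(5*t)]
  [-2*t^2*exp(5*t) - 11*t*exp(5*t), -2*t^2*exp(5*t) + 5*t*exp(5*t), 2*t^2*exp(5*t) + 7*t*exp(5*t) + exp(5*t)]

Strategy: write B = P · J · P⁻¹ where J is a Jordan canonical form, so e^{tB} = P · e^{tJ} · P⁻¹, and e^{tJ} can be computed block-by-block.

B has Jordan form
J =
  [5, 1, 0]
  [0, 5, 1]
  [0, 0, 5]
(up to reordering of blocks).

Per-block formulas:
  For a 3×3 Jordan block J_3(5): exp(t · J_3(5)) = e^(5t)·(I + t·N + (t^2/2)·N^2), where N is the 3×3 nilpotent shift.

After assembling e^{tJ} and conjugating by P, we get:

e^{tB} =
  [-3*t^2*exp(5*t)/2 - 8*t*exp(5*t) + exp(5*t), -3*t^2*exp(5*t)/2 + 4*t*exp(5*t), 3*t^2*exp(5*t)/2 + 5*t*exp(5*t)]
  [-t^2*exp(5*t)/2 - 3*t*exp(5*t), -t^2*exp(5*t)/2 + t*exp(5*t) + exp(5*t), t^2*exp(5*t)/2 + 2*t*exp(5*t)]
  [-2*t^2*exp(5*t) - 11*t*exp(5*t), -2*t^2*exp(5*t) + 5*t*exp(5*t), 2*t^2*exp(5*t) + 7*t*exp(5*t) + exp(5*t)]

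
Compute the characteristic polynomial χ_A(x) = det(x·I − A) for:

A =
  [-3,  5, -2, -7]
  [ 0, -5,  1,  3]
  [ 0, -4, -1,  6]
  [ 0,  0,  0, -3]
x^4 + 12*x^3 + 54*x^2 + 108*x + 81

Expanding det(x·I − A) (e.g. by cofactor expansion or by noting that A is similar to its Jordan form J, which has the same characteristic polynomial as A) gives
  χ_A(x) = x^4 + 12*x^3 + 54*x^2 + 108*x + 81
which factors as (x + 3)^4. The eigenvalues (with algebraic multiplicities) are λ = -3 with multiplicity 4.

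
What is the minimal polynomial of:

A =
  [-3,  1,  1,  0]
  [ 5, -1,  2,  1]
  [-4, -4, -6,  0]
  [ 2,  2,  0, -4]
x^4 + 14*x^3 + 72*x^2 + 160*x + 128

The characteristic polynomial is χ_A(x) = (x + 2)*(x + 4)^3, so the eigenvalues are known. The minimal polynomial is
  m_A(x) = Π_λ (x − λ)^{k_λ}
where k_λ is the size of the *largest* Jordan block for λ (equivalently, the smallest k with (A − λI)^k v = 0 for every generalised eigenvector v of λ).

  λ = -4: largest Jordan block has size 3, contributing (x + 4)^3
  λ = -2: largest Jordan block has size 1, contributing (x + 2)

So m_A(x) = (x + 2)*(x + 4)^3 = x^4 + 14*x^3 + 72*x^2 + 160*x + 128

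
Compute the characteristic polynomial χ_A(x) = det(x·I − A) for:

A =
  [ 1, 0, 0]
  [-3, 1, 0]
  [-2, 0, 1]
x^3 - 3*x^2 + 3*x - 1

Expanding det(x·I − A) (e.g. by cofactor expansion or by noting that A is similar to its Jordan form J, which has the same characteristic polynomial as A) gives
  χ_A(x) = x^3 - 3*x^2 + 3*x - 1
which factors as (x - 1)^3. The eigenvalues (with algebraic multiplicities) are λ = 1 with multiplicity 3.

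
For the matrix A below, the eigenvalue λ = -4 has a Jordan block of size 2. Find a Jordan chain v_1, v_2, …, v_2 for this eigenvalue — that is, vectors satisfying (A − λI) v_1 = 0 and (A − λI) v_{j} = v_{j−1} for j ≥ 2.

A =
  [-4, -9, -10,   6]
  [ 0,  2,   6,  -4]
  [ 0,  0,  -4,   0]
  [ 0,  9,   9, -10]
A Jordan chain for λ = -4 of length 2:
v_1 = (-9, 6, 0, 9)ᵀ
v_2 = (0, 1, 0, 0)ᵀ

Let N = A − (-4)·I. We want v_2 with N^2 v_2 = 0 but N^1 v_2 ≠ 0; then v_{j-1} := N · v_j for j = 2, …, 2.

Pick v_2 = (0, 1, 0, 0)ᵀ.
Then v_1 = N · v_2 = (-9, 6, 0, 9)ᵀ.

Sanity check: (A − (-4)·I) v_1 = (0, 0, 0, 0)ᵀ = 0. ✓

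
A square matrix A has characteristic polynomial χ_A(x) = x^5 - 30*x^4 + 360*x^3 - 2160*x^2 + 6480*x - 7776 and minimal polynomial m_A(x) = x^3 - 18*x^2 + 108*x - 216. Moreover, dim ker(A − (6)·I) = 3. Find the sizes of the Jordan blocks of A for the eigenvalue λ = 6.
Block sizes for λ = 6: [3, 1, 1]

Step 1 — from the characteristic polynomial, algebraic multiplicity of λ = 6 is 5. From dim ker(A − (6)·I) = 3, there are exactly 3 Jordan blocks for λ = 6.
Step 2 — from the minimal polynomial, the factor (x − 6)^3 tells us the largest block for λ = 6 has size 3.
Step 3 — with total size 5, 3 blocks, and largest block 3, the block sizes (in nonincreasing order) are [3, 1, 1].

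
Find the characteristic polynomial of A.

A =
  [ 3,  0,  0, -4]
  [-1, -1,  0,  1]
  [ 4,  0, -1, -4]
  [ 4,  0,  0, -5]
x^4 + 4*x^3 + 6*x^2 + 4*x + 1

Expanding det(x·I − A) (e.g. by cofactor expansion or by noting that A is similar to its Jordan form J, which has the same characteristic polynomial as A) gives
  χ_A(x) = x^4 + 4*x^3 + 6*x^2 + 4*x + 1
which factors as (x + 1)^4. The eigenvalues (with algebraic multiplicities) are λ = -1 with multiplicity 4.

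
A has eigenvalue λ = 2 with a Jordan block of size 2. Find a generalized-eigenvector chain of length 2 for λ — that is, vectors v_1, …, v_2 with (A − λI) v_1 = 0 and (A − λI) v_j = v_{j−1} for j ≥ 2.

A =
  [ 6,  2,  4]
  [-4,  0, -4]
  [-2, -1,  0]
A Jordan chain for λ = 2 of length 2:
v_1 = (4, -4, -2)ᵀ
v_2 = (1, 0, 0)ᵀ

Let N = A − (2)·I. We want v_2 with N^2 v_2 = 0 but N^1 v_2 ≠ 0; then v_{j-1} := N · v_j for j = 2, …, 2.

Pick v_2 = (1, 0, 0)ᵀ.
Then v_1 = N · v_2 = (4, -4, -2)ᵀ.

Sanity check: (A − (2)·I) v_1 = (0, 0, 0)ᵀ = 0. ✓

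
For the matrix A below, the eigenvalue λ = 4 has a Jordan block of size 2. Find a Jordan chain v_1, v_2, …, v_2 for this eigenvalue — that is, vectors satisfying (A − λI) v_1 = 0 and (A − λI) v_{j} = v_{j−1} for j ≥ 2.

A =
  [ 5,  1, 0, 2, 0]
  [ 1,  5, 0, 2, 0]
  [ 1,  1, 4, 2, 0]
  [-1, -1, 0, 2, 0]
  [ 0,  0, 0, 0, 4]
A Jordan chain for λ = 4 of length 2:
v_1 = (1, 1, 1, -1, 0)ᵀ
v_2 = (1, 0, 0, 0, 0)ᵀ

Let N = A − (4)·I. We want v_2 with N^2 v_2 = 0 but N^1 v_2 ≠ 0; then v_{j-1} := N · v_j for j = 2, …, 2.

Pick v_2 = (1, 0, 0, 0, 0)ᵀ.
Then v_1 = N · v_2 = (1, 1, 1, -1, 0)ᵀ.

Sanity check: (A − (4)·I) v_1 = (0, 0, 0, 0, 0)ᵀ = 0. ✓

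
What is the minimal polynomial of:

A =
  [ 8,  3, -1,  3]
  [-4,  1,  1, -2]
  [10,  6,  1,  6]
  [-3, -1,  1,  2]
x^3 - 9*x^2 + 27*x - 27

The characteristic polynomial is χ_A(x) = (x - 3)^4, so the eigenvalues are known. The minimal polynomial is
  m_A(x) = Π_λ (x − λ)^{k_λ}
where k_λ is the size of the *largest* Jordan block for λ (equivalently, the smallest k with (A − λI)^k v = 0 for every generalised eigenvector v of λ).

  λ = 3: largest Jordan block has size 3, contributing (x − 3)^3

So m_A(x) = (x - 3)^3 = x^3 - 9*x^2 + 27*x - 27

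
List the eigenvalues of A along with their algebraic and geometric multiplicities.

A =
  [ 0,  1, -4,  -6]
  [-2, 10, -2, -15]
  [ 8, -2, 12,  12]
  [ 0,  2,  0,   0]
λ = 4: alg = 1, geom = 1; λ = 6: alg = 3, geom = 1

Step 1 — factor the characteristic polynomial to read off the algebraic multiplicities:
  χ_A(x) = (x - 6)^3*(x - 4)

Step 2 — compute geometric multiplicities via the rank-nullity identity g(λ) = n − rank(A − λI):
  rank(A − (4)·I) = 3, so dim ker(A − (4)·I) = n − 3 = 1
  rank(A − (6)·I) = 3, so dim ker(A − (6)·I) = n − 3 = 1

Summary:
  λ = 4: algebraic multiplicity = 1, geometric multiplicity = 1
  λ = 6: algebraic multiplicity = 3, geometric multiplicity = 1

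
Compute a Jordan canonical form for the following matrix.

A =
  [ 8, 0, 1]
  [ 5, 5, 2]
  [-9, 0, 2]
J_3(5)

The characteristic polynomial is
  det(x·I − A) = x^3 - 15*x^2 + 75*x - 125 = (x - 5)^3

Eigenvalues and multiplicities (the geometric multiplicity of λ is n − rank(A − λI), which equals the number of Jordan blocks for λ):
  λ = 5: algebraic multiplicity = 3, geometric multiplicity = 1

Determining the block sizes for each eigenvalue:
  λ = 5: one block (gm = 1), so the single block has size am = 3 → block sizes [3]

Assembling the blocks gives a Jordan form
J =
  [5, 1, 0]
  [0, 5, 1]
  [0, 0, 5]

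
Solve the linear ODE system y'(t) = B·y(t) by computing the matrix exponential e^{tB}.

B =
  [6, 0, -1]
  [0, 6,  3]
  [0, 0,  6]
e^{tB} =
  [exp(6*t), 0, -t*exp(6*t)]
  [0, exp(6*t), 3*t*exp(6*t)]
  [0, 0, exp(6*t)]

Strategy: write B = P · J · P⁻¹ where J is a Jordan canonical form, so e^{tB} = P · e^{tJ} · P⁻¹, and e^{tJ} can be computed block-by-block.

B has Jordan form
J =
  [6, 1, 0]
  [0, 6, 0]
  [0, 0, 6]
(up to reordering of blocks).

Per-block formulas:
  For a 2×2 Jordan block J_2(6): exp(t · J_2(6)) = e^(6t)·(I + t·N), where N is the 2×2 nilpotent shift.
  For a 1×1 block at λ = 6: exp(t · [6]) = [e^(6t)].

After assembling e^{tJ} and conjugating by P, we get:

e^{tB} =
  [exp(6*t), 0, -t*exp(6*t)]
  [0, exp(6*t), 3*t*exp(6*t)]
  [0, 0, exp(6*t)]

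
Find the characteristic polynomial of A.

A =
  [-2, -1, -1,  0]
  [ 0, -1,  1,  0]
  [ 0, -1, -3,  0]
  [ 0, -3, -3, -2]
x^4 + 8*x^3 + 24*x^2 + 32*x + 16

Expanding det(x·I − A) (e.g. by cofactor expansion or by noting that A is similar to its Jordan form J, which has the same characteristic polynomial as A) gives
  χ_A(x) = x^4 + 8*x^3 + 24*x^2 + 32*x + 16
which factors as (x + 2)^4. The eigenvalues (with algebraic multiplicities) are λ = -2 with multiplicity 4.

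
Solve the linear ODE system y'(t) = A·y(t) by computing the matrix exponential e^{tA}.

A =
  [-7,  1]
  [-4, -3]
e^{tA} =
  [-2*t*exp(-5*t) + exp(-5*t), t*exp(-5*t)]
  [-4*t*exp(-5*t), 2*t*exp(-5*t) + exp(-5*t)]

Strategy: write A = P · J · P⁻¹ where J is a Jordan canonical form, so e^{tA} = P · e^{tJ} · P⁻¹, and e^{tJ} can be computed block-by-block.

A has Jordan form
J =
  [-5,  1]
  [ 0, -5]
(up to reordering of blocks).

Per-block formulas:
  For a 2×2 Jordan block J_2(-5): exp(t · J_2(-5)) = e^(-5t)·(I + t·N), where N is the 2×2 nilpotent shift.

After assembling e^{tJ} and conjugating by P, we get:

e^{tA} =
  [-2*t*exp(-5*t) + exp(-5*t), t*exp(-5*t)]
  [-4*t*exp(-5*t), 2*t*exp(-5*t) + exp(-5*t)]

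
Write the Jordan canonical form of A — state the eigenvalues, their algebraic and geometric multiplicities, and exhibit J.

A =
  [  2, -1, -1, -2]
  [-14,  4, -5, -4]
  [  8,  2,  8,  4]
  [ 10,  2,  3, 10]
J_3(6) ⊕ J_1(6)

The characteristic polynomial is
  det(x·I − A) = x^4 - 24*x^3 + 216*x^2 - 864*x + 1296 = (x - 6)^4

Eigenvalues and multiplicities (the geometric multiplicity of λ is n − rank(A − λI), which equals the number of Jordan blocks for λ):
  λ = 6: algebraic multiplicity = 4, geometric multiplicity = 2

Determining the block sizes for each eigenvalue:
  λ = 6: with am = 4 and gm = 2, the partition is not yet determined (e.g. several partitions of 4 into 2 parts exist). Let N = A − (6)·I. Computing rank(N^1) = 2, rank(N^2) = 1, rank(N^3) = 0; the number of blocks of size ≥ j is rank(N^{j−1}) − rank(N^j), giving [2, 1, 1]. So we have 1 block(s) of size 3, 1 block(s) of size 1 → block sizes [3, 1]

Assembling the blocks gives a Jordan form
J =
  [6, 1, 0, 0]
  [0, 6, 1, 0]
  [0, 0, 6, 0]
  [0, 0, 0, 6]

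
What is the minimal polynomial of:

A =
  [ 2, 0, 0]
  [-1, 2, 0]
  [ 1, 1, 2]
x^3 - 6*x^2 + 12*x - 8

The characteristic polynomial is χ_A(x) = (x - 2)^3, so the eigenvalues are known. The minimal polynomial is
  m_A(x) = Π_λ (x − λ)^{k_λ}
where k_λ is the size of the *largest* Jordan block for λ (equivalently, the smallest k with (A − λI)^k v = 0 for every generalised eigenvector v of λ).

  λ = 2: largest Jordan block has size 3, contributing (x − 2)^3

So m_A(x) = (x - 2)^3 = x^3 - 6*x^2 + 12*x - 8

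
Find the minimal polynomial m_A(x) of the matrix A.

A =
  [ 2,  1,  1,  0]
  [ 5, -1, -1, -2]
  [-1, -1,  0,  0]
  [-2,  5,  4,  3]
x^3 - 3*x^2 + 3*x - 1

The characteristic polynomial is χ_A(x) = (x - 1)^4, so the eigenvalues are known. The minimal polynomial is
  m_A(x) = Π_λ (x − λ)^{k_λ}
where k_λ is the size of the *largest* Jordan block for λ (equivalently, the smallest k with (A − λI)^k v = 0 for every generalised eigenvector v of λ).

  λ = 1: largest Jordan block has size 3, contributing (x − 1)^3

So m_A(x) = (x - 1)^3 = x^3 - 3*x^2 + 3*x - 1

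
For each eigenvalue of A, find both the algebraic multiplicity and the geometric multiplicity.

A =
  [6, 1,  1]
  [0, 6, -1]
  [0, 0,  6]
λ = 6: alg = 3, geom = 1

Step 1 — factor the characteristic polynomial to read off the algebraic multiplicities:
  χ_A(x) = (x - 6)^3

Step 2 — compute geometric multiplicities via the rank-nullity identity g(λ) = n − rank(A − λI):
  rank(A − (6)·I) = 2, so dim ker(A − (6)·I) = n − 2 = 1

Summary:
  λ = 6: algebraic multiplicity = 3, geometric multiplicity = 1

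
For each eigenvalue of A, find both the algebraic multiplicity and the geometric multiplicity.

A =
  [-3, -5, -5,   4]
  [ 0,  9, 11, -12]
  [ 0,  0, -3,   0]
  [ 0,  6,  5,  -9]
λ = -3: alg = 3, geom = 1; λ = 3: alg = 1, geom = 1

Step 1 — factor the characteristic polynomial to read off the algebraic multiplicities:
  χ_A(x) = (x - 3)*(x + 3)^3

Step 2 — compute geometric multiplicities via the rank-nullity identity g(λ) = n − rank(A − λI):
  rank(A − (-3)·I) = 3, so dim ker(A − (-3)·I) = n − 3 = 1
  rank(A − (3)·I) = 3, so dim ker(A − (3)·I) = n − 3 = 1

Summary:
  λ = -3: algebraic multiplicity = 3, geometric multiplicity = 1
  λ = 3: algebraic multiplicity = 1, geometric multiplicity = 1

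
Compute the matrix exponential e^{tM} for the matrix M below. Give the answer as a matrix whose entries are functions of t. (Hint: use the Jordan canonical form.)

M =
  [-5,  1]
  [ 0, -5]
e^{tM} =
  [exp(-5*t), t*exp(-5*t)]
  [0, exp(-5*t)]

Strategy: write M = P · J · P⁻¹ where J is a Jordan canonical form, so e^{tM} = P · e^{tJ} · P⁻¹, and e^{tJ} can be computed block-by-block.

M has Jordan form
J =
  [-5,  1]
  [ 0, -5]
(up to reordering of blocks).

Per-block formulas:
  For a 2×2 Jordan block J_2(-5): exp(t · J_2(-5)) = e^(-5t)·(I + t·N), where N is the 2×2 nilpotent shift.

After assembling e^{tJ} and conjugating by P, we get:

e^{tM} =
  [exp(-5*t), t*exp(-5*t)]
  [0, exp(-5*t)]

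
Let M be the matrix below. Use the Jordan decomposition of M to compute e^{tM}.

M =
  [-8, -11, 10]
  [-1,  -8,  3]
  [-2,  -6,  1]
e^{tM} =
  [-3*t*exp(-5*t) + exp(-5*t), 3*t^2*exp(-5*t) - 11*t*exp(-5*t), -3*t^2*exp(-5*t)/2 + 10*t*exp(-5*t)]
  [-t*exp(-5*t), t^2*exp(-5*t) - 3*t*exp(-5*t) + exp(-5*t), -t^2*exp(-5*t)/2 + 3*t*exp(-5*t)]
  [-2*t*exp(-5*t), 2*t^2*exp(-5*t) - 6*t*exp(-5*t), -t^2*exp(-5*t) + 6*t*exp(-5*t) + exp(-5*t)]

Strategy: write M = P · J · P⁻¹ where J is a Jordan canonical form, so e^{tM} = P · e^{tJ} · P⁻¹, and e^{tJ} can be computed block-by-block.

M has Jordan form
J =
  [-5,  1,  0]
  [ 0, -5,  1]
  [ 0,  0, -5]
(up to reordering of blocks).

Per-block formulas:
  For a 3×3 Jordan block J_3(-5): exp(t · J_3(-5)) = e^(-5t)·(I + t·N + (t^2/2)·N^2), where N is the 3×3 nilpotent shift.

After assembling e^{tJ} and conjugating by P, we get:

e^{tM} =
  [-3*t*exp(-5*t) + exp(-5*t), 3*t^2*exp(-5*t) - 11*t*exp(-5*t), -3*t^2*exp(-5*t)/2 + 10*t*exp(-5*t)]
  [-t*exp(-5*t), t^2*exp(-5*t) - 3*t*exp(-5*t) + exp(-5*t), -t^2*exp(-5*t)/2 + 3*t*exp(-5*t)]
  [-2*t*exp(-5*t), 2*t^2*exp(-5*t) - 6*t*exp(-5*t), -t^2*exp(-5*t) + 6*t*exp(-5*t) + exp(-5*t)]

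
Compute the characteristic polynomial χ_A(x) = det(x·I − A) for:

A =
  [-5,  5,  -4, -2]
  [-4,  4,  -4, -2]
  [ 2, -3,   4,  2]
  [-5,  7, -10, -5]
x^4 + 2*x^3 + x^2

Expanding det(x·I − A) (e.g. by cofactor expansion or by noting that A is similar to its Jordan form J, which has the same characteristic polynomial as A) gives
  χ_A(x) = x^4 + 2*x^3 + x^2
which factors as x^2*(x + 1)^2. The eigenvalues (with algebraic multiplicities) are λ = -1 with multiplicity 2, λ = 0 with multiplicity 2.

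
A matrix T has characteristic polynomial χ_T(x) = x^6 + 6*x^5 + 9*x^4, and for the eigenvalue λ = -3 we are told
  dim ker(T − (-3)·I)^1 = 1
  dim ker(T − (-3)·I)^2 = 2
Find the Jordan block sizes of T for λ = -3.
Block sizes for λ = -3: [2]

From the dimensions of kernels of powers, the number of Jordan blocks of size at least j is d_j − d_{j−1} where d_j = dim ker(N^j) (with d_0 = 0). Computing the differences gives [1, 1].
The number of blocks of size exactly k is (#blocks of size ≥ k) − (#blocks of size ≥ k + 1), so the partition is: 1 block(s) of size 2.
In nonincreasing order the block sizes are [2].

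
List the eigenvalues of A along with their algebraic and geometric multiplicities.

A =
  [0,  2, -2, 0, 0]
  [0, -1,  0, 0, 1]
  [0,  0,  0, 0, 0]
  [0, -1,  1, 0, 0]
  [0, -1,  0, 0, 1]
λ = 0: alg = 5, geom = 3

Step 1 — factor the characteristic polynomial to read off the algebraic multiplicities:
  χ_A(x) = x^5

Step 2 — compute geometric multiplicities via the rank-nullity identity g(λ) = n − rank(A − λI):
  rank(A − (0)·I) = 2, so dim ker(A − (0)·I) = n − 2 = 3

Summary:
  λ = 0: algebraic multiplicity = 5, geometric multiplicity = 3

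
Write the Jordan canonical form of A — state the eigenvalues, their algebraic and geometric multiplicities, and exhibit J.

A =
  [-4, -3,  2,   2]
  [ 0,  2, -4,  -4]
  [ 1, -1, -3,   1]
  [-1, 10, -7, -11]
J_2(-4) ⊕ J_2(-4)

The characteristic polynomial is
  det(x·I − A) = x^4 + 16*x^3 + 96*x^2 + 256*x + 256 = (x + 4)^4

Eigenvalues and multiplicities (the geometric multiplicity of λ is n − rank(A − λI), which equals the number of Jordan blocks for λ):
  λ = -4: algebraic multiplicity = 4, geometric multiplicity = 2

Determining the block sizes for each eigenvalue:
  λ = -4: with am = 4 and gm = 2, the partition is not yet determined (e.g. several partitions of 4 into 2 parts exist). Let N = A − (-4)·I. Computing rank(N^1) = 2, rank(N^2) = 0; the number of blocks of size ≥ j is rank(N^{j−1}) − rank(N^j), giving [2, 2]. So we have 2 block(s) of size 2 → block sizes [2, 2]

Assembling the blocks gives a Jordan form
J =
  [-4,  1,  0,  0]
  [ 0, -4,  0,  0]
  [ 0,  0, -4,  1]
  [ 0,  0,  0, -4]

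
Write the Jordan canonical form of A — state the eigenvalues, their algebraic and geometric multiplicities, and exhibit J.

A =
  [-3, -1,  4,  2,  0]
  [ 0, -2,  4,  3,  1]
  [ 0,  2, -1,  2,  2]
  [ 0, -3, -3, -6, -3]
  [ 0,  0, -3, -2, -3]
J_3(-3) ⊕ J_2(-3)

The characteristic polynomial is
  det(x·I − A) = x^5 + 15*x^4 + 90*x^3 + 270*x^2 + 405*x + 243 = (x + 3)^5

Eigenvalues and multiplicities (the geometric multiplicity of λ is n − rank(A − λI), which equals the number of Jordan blocks for λ):
  λ = -3: algebraic multiplicity = 5, geometric multiplicity = 2

Determining the block sizes for each eigenvalue:
  λ = -3: with am = 5 and gm = 2, the partition is not yet determined (e.g. several partitions of 5 into 2 parts exist). Let N = A − (-3)·I. Computing rank(N^1) = 3, rank(N^2) = 1, rank(N^3) = 0; the number of blocks of size ≥ j is rank(N^{j−1}) − rank(N^j), giving [2, 2, 1]. So we have 1 block(s) of size 3, 1 block(s) of size 2 → block sizes [3, 2]

Assembling the blocks gives a Jordan form
J =
  [-3,  1,  0,  0,  0]
  [ 0, -3,  1,  0,  0]
  [ 0,  0, -3,  0,  0]
  [ 0,  0,  0, -3,  1]
  [ 0,  0,  0,  0, -3]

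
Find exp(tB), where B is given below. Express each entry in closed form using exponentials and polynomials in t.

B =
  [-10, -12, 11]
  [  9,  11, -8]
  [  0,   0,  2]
e^{tB} =
  [-3*exp(2*t) + 4*exp(-t), -4*exp(2*t) + 4*exp(-t), -t*exp(2*t) + 4*exp(2*t) - 4*exp(-t)]
  [3*exp(2*t) - 3*exp(-t), 4*exp(2*t) - 3*exp(-t), t*exp(2*t) - 3*exp(2*t) + 3*exp(-t)]
  [0, 0, exp(2*t)]

Strategy: write B = P · J · P⁻¹ where J is a Jordan canonical form, so e^{tB} = P · e^{tJ} · P⁻¹, and e^{tJ} can be computed block-by-block.

B has Jordan form
J =
  [-1, 0, 0]
  [ 0, 2, 1]
  [ 0, 0, 2]
(up to reordering of blocks).

Per-block formulas:
  For a 1×1 block at λ = -1: exp(t · [-1]) = [e^(-1t)].
  For a 2×2 Jordan block J_2(2): exp(t · J_2(2)) = e^(2t)·(I + t·N), where N is the 2×2 nilpotent shift.

After assembling e^{tJ} and conjugating by P, we get:

e^{tB} =
  [-3*exp(2*t) + 4*exp(-t), -4*exp(2*t) + 4*exp(-t), -t*exp(2*t) + 4*exp(2*t) - 4*exp(-t)]
  [3*exp(2*t) - 3*exp(-t), 4*exp(2*t) - 3*exp(-t), t*exp(2*t) - 3*exp(2*t) + 3*exp(-t)]
  [0, 0, exp(2*t)]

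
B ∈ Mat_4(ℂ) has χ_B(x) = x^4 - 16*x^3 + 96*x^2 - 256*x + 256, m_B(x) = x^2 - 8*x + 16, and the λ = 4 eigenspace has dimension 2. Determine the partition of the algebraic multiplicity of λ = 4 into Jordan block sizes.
Block sizes for λ = 4: [2, 2]

Step 1 — from the characteristic polynomial, algebraic multiplicity of λ = 4 is 4. From dim ker(B − (4)·I) = 2, there are exactly 2 Jordan blocks for λ = 4.
Step 2 — from the minimal polynomial, the factor (x − 4)^2 tells us the largest block for λ = 4 has size 2.
Step 3 — with total size 4, 2 blocks, and largest block 2, the block sizes (in nonincreasing order) are [2, 2].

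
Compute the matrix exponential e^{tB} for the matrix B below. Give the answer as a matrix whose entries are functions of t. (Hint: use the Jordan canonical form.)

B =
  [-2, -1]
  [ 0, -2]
e^{tB} =
  [exp(-2*t), -t*exp(-2*t)]
  [0, exp(-2*t)]

Strategy: write B = P · J · P⁻¹ where J is a Jordan canonical form, so e^{tB} = P · e^{tJ} · P⁻¹, and e^{tJ} can be computed block-by-block.

B has Jordan form
J =
  [-2,  1]
  [ 0, -2]
(up to reordering of blocks).

Per-block formulas:
  For a 2×2 Jordan block J_2(-2): exp(t · J_2(-2)) = e^(-2t)·(I + t·N), where N is the 2×2 nilpotent shift.

After assembling e^{tJ} and conjugating by P, we get:

e^{tB} =
  [exp(-2*t), -t*exp(-2*t)]
  [0, exp(-2*t)]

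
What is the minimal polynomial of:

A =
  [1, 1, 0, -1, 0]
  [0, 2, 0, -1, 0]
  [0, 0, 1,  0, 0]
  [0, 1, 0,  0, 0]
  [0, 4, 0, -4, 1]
x^2 - 2*x + 1

The characteristic polynomial is χ_A(x) = (x - 1)^5, so the eigenvalues are known. The minimal polynomial is
  m_A(x) = Π_λ (x − λ)^{k_λ}
where k_λ is the size of the *largest* Jordan block for λ (equivalently, the smallest k with (A − λI)^k v = 0 for every generalised eigenvector v of λ).

  λ = 1: largest Jordan block has size 2, contributing (x − 1)^2

So m_A(x) = (x - 1)^2 = x^2 - 2*x + 1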